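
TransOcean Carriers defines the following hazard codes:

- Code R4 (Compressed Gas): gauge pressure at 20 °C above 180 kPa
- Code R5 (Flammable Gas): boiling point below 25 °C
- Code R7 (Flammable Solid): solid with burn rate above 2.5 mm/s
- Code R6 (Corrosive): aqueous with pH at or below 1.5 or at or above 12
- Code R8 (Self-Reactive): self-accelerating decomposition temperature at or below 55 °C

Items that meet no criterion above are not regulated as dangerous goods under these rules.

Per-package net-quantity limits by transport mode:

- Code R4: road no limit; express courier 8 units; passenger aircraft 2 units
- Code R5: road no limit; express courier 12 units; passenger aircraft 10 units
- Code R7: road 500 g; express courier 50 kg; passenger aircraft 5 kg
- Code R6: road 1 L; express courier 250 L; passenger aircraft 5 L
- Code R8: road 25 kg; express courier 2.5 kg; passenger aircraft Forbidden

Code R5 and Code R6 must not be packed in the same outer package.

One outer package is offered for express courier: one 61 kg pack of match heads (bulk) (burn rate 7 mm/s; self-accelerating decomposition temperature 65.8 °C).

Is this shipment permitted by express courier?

Burn rate 7 mm/s meets the Code R7 criterion (Flammable Solid), so the match heads (bulk) are Code R7.
Code R7 quantity: 61 kg.
61 kg exceeds the express courier limit of 50 kg for Code R7.

No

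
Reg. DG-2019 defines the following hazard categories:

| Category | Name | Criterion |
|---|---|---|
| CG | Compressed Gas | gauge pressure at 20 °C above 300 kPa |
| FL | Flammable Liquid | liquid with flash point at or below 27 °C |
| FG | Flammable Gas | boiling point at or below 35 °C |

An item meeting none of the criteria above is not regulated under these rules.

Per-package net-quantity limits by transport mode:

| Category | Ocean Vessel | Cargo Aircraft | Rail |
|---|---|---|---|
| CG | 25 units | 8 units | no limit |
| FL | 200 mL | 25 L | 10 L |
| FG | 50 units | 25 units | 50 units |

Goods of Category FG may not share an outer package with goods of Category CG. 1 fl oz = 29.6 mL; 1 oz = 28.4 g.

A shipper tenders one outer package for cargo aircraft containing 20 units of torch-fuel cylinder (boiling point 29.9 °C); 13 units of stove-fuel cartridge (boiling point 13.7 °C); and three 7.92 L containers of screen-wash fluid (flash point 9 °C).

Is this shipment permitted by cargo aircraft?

No

With boiling point 29.9 °C (≤ 35 °C), the torch-fuel cylinder falls in Category FG.
The stove-fuel cartridge has boiling point 13.7 °C, which is ≤ 35 °C, so it is Category FG (Flammable Gas).
Flash point 9 °C meets the Category FL criterion (Flammable Liquid), so the screen-wash fluid is Category FL.
Category FG net quantity: 20 units + 13 units = 33 units.
33 units exceeds the cargo aircraft limit of 25 units for Category FG.
Category FL quantity: three 7.92 L containers = 23.76 L.
23.76 L ≤ 25 L (cargo aircraft limit, Category FL) — within limit.
The segregation rule (Category FG with Category CG) does not apply to Category FG with Category FL.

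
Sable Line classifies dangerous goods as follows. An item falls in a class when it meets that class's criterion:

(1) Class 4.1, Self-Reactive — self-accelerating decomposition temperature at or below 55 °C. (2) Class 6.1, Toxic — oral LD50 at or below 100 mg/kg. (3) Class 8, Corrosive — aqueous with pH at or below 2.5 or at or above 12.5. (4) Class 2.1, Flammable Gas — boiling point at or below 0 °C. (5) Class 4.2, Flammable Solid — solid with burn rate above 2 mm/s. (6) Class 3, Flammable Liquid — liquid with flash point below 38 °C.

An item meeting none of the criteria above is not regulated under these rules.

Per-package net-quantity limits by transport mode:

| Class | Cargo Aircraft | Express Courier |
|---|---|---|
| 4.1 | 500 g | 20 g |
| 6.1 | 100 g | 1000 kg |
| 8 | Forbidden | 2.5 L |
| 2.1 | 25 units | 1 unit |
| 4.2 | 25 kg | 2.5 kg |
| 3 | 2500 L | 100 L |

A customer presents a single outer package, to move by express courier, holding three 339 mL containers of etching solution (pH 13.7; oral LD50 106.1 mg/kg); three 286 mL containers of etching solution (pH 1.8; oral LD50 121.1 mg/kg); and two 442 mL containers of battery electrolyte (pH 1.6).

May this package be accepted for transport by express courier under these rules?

The etching solution has pH 13.7, which is ≥ 12.5, so it is Class 8 (Corrosive).
pH 1.8 meets the Class 8 criterion (Corrosive), so the etching solution is Class 8.
With pH 1.6 (≤ 2.5), the battery electrolyte falls in Class 8.
Class 8 net quantity: (three 339 mL containers = 1.017 L) + (three 286 mL containers = 858 mL) + (two 442 mL containers = 884 mL) = 2.759 L.
2.759 L > 2.5 L (express courier limit, Class 8) — over the limit.

No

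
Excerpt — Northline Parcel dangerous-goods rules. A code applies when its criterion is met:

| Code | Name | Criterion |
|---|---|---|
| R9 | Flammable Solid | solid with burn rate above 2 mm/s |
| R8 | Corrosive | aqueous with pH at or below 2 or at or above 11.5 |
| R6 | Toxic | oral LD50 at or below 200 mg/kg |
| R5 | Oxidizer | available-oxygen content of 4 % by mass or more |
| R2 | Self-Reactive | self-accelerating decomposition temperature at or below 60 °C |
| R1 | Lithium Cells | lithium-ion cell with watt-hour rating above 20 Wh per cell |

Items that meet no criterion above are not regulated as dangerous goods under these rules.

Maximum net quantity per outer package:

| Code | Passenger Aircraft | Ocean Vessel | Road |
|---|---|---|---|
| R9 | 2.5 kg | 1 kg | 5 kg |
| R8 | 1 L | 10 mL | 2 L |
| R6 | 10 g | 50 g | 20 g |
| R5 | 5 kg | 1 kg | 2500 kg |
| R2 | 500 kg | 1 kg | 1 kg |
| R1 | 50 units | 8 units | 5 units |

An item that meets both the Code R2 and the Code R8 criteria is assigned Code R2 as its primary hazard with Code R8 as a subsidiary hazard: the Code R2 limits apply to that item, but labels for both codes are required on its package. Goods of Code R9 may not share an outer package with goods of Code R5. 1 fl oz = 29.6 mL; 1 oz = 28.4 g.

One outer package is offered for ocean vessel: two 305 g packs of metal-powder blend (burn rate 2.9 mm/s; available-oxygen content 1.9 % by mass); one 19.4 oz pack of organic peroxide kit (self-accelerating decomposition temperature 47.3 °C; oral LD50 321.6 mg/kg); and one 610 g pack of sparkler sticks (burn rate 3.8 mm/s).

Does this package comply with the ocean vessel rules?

With burn rate 2.9 mm/s (> 2 mm/s), the metal-powder blend falls in Code R9.
Organic peroxide kit: self-accelerating decomposition temperature 47.3 °C ≤ 60 °C → Code R2 (Self-Reactive).
Sparkler sticks: burn rate 3.8 mm/s > 2 mm/s → Code R9 (Flammable Solid).
Code R2 quantity: one 19.4 oz pack = 550.96 g.
That is within the Code R2 ocean vessel limit of 1 kg.
Total Code R9: (two 305 g packs = 610 g) + 610 g = 1.22 kg.
That exceeds the Code R9 ocean vessel limit of 1 kg.
The segregation rule (Code R9 with Code R5) does not apply to Code R2 with Code R9.

No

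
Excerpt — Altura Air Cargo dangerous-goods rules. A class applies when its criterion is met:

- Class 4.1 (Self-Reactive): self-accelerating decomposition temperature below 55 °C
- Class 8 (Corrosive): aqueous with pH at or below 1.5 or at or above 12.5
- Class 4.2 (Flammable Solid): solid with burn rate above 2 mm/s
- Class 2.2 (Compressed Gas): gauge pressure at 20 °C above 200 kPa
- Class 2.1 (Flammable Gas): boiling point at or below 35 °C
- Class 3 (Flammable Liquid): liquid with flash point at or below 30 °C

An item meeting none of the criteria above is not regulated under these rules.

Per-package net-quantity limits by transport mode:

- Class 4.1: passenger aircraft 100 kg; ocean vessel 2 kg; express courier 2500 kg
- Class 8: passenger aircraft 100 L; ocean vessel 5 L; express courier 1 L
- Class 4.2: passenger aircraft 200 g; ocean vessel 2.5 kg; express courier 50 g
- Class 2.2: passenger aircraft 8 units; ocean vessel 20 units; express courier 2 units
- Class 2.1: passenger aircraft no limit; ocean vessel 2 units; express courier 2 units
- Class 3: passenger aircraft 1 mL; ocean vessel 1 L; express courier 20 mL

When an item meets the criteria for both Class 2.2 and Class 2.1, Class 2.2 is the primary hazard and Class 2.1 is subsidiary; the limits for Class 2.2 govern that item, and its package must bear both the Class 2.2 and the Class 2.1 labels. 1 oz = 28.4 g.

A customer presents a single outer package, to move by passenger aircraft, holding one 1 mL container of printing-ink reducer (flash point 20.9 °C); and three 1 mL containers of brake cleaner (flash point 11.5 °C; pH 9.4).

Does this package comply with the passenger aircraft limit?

The printing-ink reducer has flash point 20.9 °C, which is ≤ 30 °C, so it is Class 3 (Flammable Liquid).
Brake cleaner: flash point 11.5 °C ≤ 30 °C → Class 3 (Flammable Liquid).
Class 3 net quantity: 1 mL + (three 1 mL containers = 3 mL) = 4 mL.
That exceeds the Class 3 passenger aircraft limit of 1 mL.

No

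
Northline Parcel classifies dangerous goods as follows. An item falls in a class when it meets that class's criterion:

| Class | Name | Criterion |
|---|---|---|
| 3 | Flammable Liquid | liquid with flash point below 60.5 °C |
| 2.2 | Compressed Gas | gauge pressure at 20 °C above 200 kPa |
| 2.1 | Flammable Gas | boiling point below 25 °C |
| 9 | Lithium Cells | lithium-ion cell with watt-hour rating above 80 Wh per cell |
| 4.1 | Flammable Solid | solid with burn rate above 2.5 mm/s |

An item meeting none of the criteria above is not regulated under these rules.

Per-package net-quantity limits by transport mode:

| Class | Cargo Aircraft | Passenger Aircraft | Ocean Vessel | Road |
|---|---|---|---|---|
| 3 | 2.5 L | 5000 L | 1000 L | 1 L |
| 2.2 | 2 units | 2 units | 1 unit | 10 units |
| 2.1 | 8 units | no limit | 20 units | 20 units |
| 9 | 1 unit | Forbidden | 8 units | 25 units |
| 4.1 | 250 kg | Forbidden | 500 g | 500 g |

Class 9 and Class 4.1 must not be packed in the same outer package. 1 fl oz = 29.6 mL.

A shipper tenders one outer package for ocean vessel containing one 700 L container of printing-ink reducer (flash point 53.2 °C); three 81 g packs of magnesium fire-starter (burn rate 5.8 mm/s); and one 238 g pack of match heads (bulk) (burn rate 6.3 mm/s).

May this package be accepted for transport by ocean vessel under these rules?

The printing-ink reducer has flash point 53.2 °C, which is < 60.5 °C, so it is Class 3 (Flammable Liquid).
Burn rate 5.8 mm/s meets the Class 4.1 criterion (Flammable Solid), so the magnesium fire-starter is Class 4.1.
Burn rate 6.3 mm/s meets the Class 4.1 criterion (Flammable Solid), so the match heads (bulk) are Class 4.1.
Total Class 4.1: (three 81 g packs = 243 g) + 238 g = 481 g.
That is within the Class 4.1 ocean vessel limit of 500 g.
Class 3 quantity: 700 L.
700 L ≤ 1000 L (ocean vessel limit, Class 3) — within limit.
The segregation rule (Class 9 with Class 4.1) does not apply to Class 4.1 with Class 3.
Every hazard class is within its ocean vessel limit and no segregation rule is violated.

Yes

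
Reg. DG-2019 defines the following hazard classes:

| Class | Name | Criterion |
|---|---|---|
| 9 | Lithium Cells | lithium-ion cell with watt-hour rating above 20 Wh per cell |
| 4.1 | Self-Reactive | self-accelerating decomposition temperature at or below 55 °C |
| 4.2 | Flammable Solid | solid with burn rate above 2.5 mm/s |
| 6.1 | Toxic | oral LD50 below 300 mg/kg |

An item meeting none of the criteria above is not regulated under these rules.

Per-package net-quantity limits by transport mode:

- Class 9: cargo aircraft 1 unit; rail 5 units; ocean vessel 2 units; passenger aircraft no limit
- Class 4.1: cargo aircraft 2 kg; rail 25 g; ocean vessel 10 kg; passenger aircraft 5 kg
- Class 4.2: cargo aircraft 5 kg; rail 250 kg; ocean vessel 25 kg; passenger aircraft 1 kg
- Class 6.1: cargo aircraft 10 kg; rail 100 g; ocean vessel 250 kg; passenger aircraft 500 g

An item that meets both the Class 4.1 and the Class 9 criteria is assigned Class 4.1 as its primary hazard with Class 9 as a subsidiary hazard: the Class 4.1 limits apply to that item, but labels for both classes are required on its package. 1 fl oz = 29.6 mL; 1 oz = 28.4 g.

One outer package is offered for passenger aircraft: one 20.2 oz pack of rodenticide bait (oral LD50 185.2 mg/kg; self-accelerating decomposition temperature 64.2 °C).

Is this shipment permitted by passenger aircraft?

Rodenticide bait: oral LD50 185.2 mg/kg < 300 mg/kg → Class 6.1 (Toxic).
Class 6.1 quantity: one 20.2 oz pack = 573.68 g.
That exceeds the Class 6.1 passenger aircraft limit of 500 g.

No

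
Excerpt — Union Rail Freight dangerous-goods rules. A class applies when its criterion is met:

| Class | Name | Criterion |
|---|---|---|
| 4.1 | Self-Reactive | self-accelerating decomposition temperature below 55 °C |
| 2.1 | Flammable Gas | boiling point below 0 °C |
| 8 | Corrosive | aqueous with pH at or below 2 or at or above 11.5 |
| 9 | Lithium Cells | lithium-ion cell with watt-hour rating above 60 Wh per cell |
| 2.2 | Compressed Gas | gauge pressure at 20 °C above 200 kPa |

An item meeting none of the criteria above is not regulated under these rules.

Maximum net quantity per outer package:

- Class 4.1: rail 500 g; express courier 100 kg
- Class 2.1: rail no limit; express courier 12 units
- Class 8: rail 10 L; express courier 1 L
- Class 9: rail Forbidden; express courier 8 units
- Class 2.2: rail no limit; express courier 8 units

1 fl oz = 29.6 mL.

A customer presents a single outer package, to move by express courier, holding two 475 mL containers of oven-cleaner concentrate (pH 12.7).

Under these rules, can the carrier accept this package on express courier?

With pH 12.7 (≥ 11.5), the oven-cleaner concentrate falls in Class 8.
Class 8 quantity: two 475 mL containers = 950 mL.
950 mL is within the express courier limit of 1 L for Class 8.

Yes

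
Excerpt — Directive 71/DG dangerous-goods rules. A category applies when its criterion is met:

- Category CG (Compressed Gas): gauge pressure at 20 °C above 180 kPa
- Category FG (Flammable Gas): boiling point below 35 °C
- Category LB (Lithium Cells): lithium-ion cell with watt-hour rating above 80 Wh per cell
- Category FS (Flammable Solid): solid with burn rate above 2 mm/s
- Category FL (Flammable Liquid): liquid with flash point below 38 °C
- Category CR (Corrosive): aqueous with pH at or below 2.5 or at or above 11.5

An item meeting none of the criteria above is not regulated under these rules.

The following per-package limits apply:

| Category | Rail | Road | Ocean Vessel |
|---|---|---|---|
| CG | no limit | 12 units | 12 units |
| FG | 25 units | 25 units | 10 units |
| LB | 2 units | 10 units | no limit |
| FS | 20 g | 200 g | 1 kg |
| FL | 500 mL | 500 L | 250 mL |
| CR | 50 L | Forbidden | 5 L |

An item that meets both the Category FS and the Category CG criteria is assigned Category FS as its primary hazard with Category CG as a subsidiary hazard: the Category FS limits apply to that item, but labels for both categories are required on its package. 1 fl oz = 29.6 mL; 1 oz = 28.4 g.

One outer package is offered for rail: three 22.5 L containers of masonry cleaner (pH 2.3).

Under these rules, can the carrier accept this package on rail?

No

The masonry cleaner has pH 2.3, which is ≤ 2.5, so it is Category CR (Corrosive).
Category CR quantity: three 22.5 L containers = 67.5 L.
67.5 L exceeds the rail limit of 50 L for Category CR.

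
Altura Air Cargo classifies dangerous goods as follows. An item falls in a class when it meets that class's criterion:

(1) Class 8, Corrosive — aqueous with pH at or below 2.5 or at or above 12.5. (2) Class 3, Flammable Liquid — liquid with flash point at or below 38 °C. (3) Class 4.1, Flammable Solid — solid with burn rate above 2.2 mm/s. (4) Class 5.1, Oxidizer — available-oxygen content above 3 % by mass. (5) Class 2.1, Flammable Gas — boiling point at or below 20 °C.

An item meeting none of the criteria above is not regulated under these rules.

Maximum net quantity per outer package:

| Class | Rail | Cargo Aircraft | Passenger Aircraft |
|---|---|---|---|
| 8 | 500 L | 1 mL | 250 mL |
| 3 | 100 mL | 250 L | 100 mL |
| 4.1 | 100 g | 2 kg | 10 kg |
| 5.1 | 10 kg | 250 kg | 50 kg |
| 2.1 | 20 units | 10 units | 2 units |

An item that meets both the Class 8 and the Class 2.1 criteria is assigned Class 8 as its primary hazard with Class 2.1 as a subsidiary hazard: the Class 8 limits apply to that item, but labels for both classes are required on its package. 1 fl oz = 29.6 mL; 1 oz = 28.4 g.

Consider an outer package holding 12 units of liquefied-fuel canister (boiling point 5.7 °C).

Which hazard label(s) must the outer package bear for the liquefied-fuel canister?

Class 2.1

The liquefied-fuel canister has boiling point 5.7 °C, which is ≤ 20 °C, so it is Class 2.1 (Flammable Gas).
Only the Class 2.1 label is required.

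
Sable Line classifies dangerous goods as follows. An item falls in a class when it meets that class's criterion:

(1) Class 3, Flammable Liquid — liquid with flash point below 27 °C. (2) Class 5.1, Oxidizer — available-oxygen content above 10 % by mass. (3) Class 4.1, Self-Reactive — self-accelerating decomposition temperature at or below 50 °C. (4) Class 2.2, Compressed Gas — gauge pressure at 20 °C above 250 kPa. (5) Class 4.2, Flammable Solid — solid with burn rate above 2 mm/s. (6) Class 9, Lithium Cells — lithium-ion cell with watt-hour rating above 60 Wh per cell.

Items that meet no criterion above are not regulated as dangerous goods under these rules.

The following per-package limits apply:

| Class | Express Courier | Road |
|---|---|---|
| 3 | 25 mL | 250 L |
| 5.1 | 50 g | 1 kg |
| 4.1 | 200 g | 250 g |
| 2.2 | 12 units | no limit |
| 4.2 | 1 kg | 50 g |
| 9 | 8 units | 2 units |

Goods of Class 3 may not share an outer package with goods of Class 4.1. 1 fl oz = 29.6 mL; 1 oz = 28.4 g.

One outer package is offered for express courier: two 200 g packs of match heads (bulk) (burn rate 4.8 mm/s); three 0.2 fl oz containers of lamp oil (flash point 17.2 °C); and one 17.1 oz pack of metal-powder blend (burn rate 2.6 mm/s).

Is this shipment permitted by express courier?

Yes

Burn rate 4.8 mm/s meets the Class 4.2 criterion (Flammable Solid), so the match heads (bulk) are Class 4.2.
The lamp oil has flash point 17.2 °C, which is < 27 °C, so it is Class 3 (Flammable Liquid).
Metal-powder blend: burn rate 2.6 mm/s > 2 mm/s → Class 4.2 (Flammable Solid).
Class 3 quantity: three 0.2 fl oz containers = 17.76 mL.
That is within the Class 3 express courier limit of 25 mL.
Class 4.2 net quantity: (two 200 g packs = 400 g) + (one 17.1 oz pack = 485.64 g) = 885.64 g.
885.64 g is within the express courier limit of 1 kg for Class 4.2.
The segregation rule (Class 3 with Class 4.1) does not apply to Class 3 with Class 4.2.
Every hazard class is within its express courier limit and no segregation rule is violated.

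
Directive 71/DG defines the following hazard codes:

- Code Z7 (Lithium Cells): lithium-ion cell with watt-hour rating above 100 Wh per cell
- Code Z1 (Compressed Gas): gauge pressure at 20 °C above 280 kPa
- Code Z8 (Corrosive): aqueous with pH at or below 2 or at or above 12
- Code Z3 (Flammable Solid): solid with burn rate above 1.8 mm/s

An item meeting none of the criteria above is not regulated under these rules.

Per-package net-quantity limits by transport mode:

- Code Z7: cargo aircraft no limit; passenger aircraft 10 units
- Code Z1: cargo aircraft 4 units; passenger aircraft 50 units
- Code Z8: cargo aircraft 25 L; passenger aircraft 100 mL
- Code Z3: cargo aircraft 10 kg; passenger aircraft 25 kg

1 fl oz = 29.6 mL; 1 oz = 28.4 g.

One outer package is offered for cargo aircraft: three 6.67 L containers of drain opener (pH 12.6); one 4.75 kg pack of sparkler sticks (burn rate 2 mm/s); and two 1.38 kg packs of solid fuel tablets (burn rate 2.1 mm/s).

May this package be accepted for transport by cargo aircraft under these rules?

Yes

Drain opener: pH 12.6 ≥ 12 → Code Z8 (Corrosive).
Sparkler sticks: burn rate 2 mm/s > 1.8 mm/s → Code Z3 (Flammable Solid).
Solid fuel tablets: burn rate 2.1 mm/s > 1.8 mm/s → Code Z3 (Flammable Solid).
Total Code Z3: 4.75 kg + (two 1.38 kg packs = 2.76 kg) = 7.51 kg.
7.51 kg ≤ 10 kg (cargo aircraft limit, Code Z3) — within limit.
Code Z8 quantity: three 6.67 L containers = 20.01 L.
20.01 L ≤ 25 L (cargo aircraft limit, Code Z8) — within limit.
Every hazard code is within its cargo aircraft limit and no segregation rule is violated.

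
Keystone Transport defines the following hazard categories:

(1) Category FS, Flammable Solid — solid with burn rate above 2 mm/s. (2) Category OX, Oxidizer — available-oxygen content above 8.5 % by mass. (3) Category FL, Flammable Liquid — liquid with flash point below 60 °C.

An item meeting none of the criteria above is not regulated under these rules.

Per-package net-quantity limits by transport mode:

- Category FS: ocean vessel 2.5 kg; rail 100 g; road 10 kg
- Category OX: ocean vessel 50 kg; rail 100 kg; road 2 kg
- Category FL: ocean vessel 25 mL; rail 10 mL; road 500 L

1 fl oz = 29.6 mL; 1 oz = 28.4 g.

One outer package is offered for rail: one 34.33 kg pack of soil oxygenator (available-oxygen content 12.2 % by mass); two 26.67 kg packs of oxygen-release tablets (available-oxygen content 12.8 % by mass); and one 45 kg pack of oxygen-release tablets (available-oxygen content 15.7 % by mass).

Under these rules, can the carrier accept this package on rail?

The soil oxygenator has available-oxygen content 12.2 % by mass, which is > 8.5 % by mass, so it is Category OX (Oxidizer).
Available-oxygen content 12.8 % by mass meets the Category OX criterion (Oxidizer), so the oxygen-release tablets are Category OX.
The oxygen-release tablets have available-oxygen content 15.7 % by mass, which is > 8.5 % by mass, so they are Category OX (Oxidizer).
Total Category OX: 34.33 kg + (two 26.67 kg packs = 53.34 kg) + 45 kg = 132.67 kg.
132.67 kg exceeds the rail limit of 100 kg for Category OX.

No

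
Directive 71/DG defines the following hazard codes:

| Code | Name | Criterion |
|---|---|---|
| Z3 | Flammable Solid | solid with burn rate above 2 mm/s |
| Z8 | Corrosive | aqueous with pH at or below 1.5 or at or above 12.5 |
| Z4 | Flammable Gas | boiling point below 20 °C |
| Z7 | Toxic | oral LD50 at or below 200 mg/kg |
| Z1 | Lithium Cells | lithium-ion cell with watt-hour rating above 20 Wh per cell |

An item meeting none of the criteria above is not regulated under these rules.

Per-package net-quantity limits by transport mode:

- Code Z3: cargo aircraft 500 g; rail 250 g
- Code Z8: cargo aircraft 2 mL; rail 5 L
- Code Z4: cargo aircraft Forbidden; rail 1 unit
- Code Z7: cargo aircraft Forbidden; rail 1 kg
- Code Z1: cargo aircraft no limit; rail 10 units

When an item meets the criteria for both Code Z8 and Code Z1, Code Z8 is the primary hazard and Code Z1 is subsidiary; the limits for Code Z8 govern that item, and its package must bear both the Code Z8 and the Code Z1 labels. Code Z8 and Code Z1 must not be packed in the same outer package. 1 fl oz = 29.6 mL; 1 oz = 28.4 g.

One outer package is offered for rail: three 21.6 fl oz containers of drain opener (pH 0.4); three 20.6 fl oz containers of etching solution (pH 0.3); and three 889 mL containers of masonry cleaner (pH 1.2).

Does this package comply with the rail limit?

No

The drain opener has pH 0.4, which is ≤ 1.5, so it is Code Z8 (Corrosive).
The etching solution has pH 0.3, which is ≤ 1.5, so it is Code Z8 (Corrosive).
pH 1.2 meets the Code Z8 criterion (Corrosive), so the masonry cleaner is Code Z8.
Total Code Z8: (three 21.6 fl oz containers = 1918.08 mL) + (three 20.6 fl oz containers = 1829.28 mL) + (three 889 mL containers = 2.667 L) = 6414.36 mL.
6414.36 mL exceeds the rail limit of 5 L for Code Z8.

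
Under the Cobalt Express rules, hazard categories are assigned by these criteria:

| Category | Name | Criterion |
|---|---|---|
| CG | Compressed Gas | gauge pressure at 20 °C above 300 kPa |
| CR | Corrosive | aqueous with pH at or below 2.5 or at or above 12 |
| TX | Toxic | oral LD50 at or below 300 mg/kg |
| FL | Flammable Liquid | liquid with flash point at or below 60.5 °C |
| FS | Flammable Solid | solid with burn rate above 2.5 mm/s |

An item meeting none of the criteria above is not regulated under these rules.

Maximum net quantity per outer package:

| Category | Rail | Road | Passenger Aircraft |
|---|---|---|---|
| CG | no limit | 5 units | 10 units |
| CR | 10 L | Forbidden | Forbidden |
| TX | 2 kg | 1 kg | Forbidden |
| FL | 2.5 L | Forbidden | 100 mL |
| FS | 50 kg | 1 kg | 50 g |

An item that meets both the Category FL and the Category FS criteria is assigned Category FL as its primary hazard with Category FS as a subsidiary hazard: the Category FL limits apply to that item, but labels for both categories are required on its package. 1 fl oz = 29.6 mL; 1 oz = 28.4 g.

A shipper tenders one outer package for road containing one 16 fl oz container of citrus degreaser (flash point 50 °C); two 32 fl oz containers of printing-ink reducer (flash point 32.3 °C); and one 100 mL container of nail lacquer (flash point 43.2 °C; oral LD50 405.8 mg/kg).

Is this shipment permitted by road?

No

With flash point 50 °C (≤ 60.5 °C), the citrus degreaser falls in Category FL.
With flash point 32.3 °C (≤ 60.5 °C), the printing-ink reducer falls in Category FL.
The nail lacquer has flash point 43.2 °C, which is ≤ 60.5 °C, so it is Category FL (Flammable Liquid).
Total Category FL: (one 16 fl oz container = 473.6 mL) + (two 32 fl oz containers = 1894.4 mL) + 100 mL = 2.468 L.
By road, Category FL is Forbidden regardless of quantity.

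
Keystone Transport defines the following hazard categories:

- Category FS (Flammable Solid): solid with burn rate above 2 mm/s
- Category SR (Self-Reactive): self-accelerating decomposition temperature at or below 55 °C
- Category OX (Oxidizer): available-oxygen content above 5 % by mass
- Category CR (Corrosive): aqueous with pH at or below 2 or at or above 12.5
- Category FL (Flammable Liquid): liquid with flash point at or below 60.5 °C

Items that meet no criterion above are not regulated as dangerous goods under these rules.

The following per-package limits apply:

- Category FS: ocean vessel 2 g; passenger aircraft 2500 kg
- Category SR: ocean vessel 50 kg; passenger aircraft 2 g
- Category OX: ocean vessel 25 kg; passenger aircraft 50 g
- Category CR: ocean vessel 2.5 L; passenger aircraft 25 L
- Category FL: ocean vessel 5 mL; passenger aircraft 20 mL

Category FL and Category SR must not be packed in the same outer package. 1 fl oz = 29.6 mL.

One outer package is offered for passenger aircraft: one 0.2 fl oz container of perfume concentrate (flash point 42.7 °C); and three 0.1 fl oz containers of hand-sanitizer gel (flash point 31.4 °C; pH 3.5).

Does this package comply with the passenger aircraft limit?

Yes

With flash point 42.7 °C (≤ 60.5 °C), the perfume concentrate falls in Category FL.
Hand-sanitizer gel: flash point 31.4 °C ≤ 60.5 °C → Category FL (Flammable Liquid).
Total Category FL: (one 0.2 fl oz container = 5.92 mL) + (three 0.1 fl oz containers = 8.88 mL) = 14.8 mL.
14.8 mL is within the passenger aircraft limit of 20 mL for Category FL.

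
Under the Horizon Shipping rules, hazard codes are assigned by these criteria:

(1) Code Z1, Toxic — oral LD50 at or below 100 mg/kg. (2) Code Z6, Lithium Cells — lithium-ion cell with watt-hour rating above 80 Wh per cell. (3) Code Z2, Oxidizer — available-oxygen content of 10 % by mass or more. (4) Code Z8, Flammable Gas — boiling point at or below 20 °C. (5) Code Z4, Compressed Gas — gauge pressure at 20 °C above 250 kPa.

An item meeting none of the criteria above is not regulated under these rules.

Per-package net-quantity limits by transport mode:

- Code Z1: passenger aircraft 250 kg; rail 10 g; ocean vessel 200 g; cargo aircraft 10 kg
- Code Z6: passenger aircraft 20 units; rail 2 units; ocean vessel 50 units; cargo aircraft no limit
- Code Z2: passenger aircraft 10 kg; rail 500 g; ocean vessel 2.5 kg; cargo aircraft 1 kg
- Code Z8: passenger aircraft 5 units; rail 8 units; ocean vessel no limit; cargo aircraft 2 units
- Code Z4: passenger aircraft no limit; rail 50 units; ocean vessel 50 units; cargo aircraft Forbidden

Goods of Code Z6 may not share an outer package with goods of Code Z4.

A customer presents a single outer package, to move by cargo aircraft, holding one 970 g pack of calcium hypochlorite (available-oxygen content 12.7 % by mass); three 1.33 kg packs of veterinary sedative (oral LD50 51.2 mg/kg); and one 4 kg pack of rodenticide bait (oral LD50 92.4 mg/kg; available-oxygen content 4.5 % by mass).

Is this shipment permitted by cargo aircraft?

Yes

The calcium hypochlorite has available-oxygen content 12.7 % by mass, which is ≥ 10 % by mass, so it is Code Z2 (Oxidizer).
The veterinary sedative has oral LD50 51.2 mg/kg, which is ≤ 100 mg/kg, so it is Code Z1 (Toxic).
Oral LD50 92.4 mg/kg meets the Code Z1 criterion (Toxic), so the rodenticide bait is Code Z1.
Code Z1 net quantity: (three 1.33 kg packs = 3.99 kg) + 4 kg = 7.99 kg.
7.99 kg ≤ 10 kg (cargo aircraft limit, Code Z1) — within limit.
Code Z2 quantity: 970 g.
970 g ≤ 1 kg (cargo aircraft limit, Code Z2) — within limit.
The segregation rule (Code Z6 with Code Z4) does not apply to Code Z1 with Code Z2.
Every hazard code is within its cargo aircraft limit and no segregation rule is violated.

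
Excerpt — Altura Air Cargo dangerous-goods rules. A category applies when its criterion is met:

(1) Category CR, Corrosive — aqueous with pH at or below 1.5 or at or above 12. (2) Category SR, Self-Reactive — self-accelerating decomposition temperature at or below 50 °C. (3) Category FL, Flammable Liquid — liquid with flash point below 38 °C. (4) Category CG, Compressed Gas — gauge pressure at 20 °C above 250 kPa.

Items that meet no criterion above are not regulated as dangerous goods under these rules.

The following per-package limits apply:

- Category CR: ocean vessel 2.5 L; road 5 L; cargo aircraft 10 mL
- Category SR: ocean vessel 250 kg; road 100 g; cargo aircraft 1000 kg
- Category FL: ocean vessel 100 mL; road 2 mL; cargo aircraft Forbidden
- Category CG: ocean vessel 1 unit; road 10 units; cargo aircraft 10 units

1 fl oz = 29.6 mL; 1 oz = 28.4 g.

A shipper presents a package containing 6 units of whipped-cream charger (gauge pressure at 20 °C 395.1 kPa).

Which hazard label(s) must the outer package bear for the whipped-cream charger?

Whipped-cream charger: gauge pressure at 20 °C 395.1 kPa > 250 kPa → Category CG (Compressed Gas).
Only the Category CG label is required.

Category CG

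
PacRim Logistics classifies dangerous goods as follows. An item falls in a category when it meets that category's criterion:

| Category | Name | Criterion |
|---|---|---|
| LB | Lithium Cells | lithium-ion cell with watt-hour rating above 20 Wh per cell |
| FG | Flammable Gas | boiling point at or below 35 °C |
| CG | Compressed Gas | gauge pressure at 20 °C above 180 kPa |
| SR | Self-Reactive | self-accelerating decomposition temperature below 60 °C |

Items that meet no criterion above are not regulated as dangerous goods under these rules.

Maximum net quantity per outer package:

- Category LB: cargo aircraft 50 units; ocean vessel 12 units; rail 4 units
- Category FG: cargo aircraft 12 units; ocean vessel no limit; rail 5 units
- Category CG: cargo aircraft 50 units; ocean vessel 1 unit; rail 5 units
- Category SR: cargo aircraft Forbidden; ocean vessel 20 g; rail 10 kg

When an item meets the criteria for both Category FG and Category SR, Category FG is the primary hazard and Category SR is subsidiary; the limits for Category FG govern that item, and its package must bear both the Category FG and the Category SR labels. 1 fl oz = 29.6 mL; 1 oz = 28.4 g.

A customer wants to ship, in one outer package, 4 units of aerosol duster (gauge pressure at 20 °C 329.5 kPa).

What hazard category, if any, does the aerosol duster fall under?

Category CG

Gauge pressure at 20 °C 329.5 kPa meets the Category CG criterion (Compressed Gas), so the aerosol duster is Category CG.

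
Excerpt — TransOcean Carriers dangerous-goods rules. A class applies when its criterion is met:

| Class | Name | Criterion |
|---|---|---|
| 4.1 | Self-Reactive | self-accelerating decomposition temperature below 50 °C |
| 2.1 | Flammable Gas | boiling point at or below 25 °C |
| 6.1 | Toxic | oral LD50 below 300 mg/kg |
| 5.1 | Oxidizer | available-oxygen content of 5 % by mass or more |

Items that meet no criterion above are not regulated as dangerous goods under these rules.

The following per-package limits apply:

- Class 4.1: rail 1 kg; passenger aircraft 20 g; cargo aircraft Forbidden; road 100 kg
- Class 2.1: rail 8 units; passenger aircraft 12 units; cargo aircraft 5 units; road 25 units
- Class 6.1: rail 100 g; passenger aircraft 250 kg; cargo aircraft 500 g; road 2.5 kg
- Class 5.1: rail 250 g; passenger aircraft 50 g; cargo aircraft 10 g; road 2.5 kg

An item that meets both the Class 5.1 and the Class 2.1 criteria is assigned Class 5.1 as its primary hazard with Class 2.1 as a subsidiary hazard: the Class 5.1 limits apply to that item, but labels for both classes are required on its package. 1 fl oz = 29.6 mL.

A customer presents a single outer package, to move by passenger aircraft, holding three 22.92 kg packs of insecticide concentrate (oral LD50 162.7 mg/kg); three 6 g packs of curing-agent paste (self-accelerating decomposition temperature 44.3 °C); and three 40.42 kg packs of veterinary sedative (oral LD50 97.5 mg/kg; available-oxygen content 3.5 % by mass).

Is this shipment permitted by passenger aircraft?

The insecticide concentrate has oral LD50 162.7 mg/kg, which is < 300 mg/kg, so it is Class 6.1 (Toxic).
Self-accelerating decomposition temperature 44.3 °C meets the Class 4.1 criterion (Self-Reactive), so the curing-agent paste is Class 4.1.
Veterinary sedative: oral LD50 97.5 mg/kg < 300 mg/kg → Class 6.1 (Toxic).
Class 4.1 quantity: three 6 g packs = 18 g.
That is within the Class 4.1 passenger aircraft limit of 20 g.
Total Class 6.1: (three 22.92 kg packs = 68.76 kg) + (three 40.42 kg packs = 121.26 kg) = 190.02 kg.
190.02 kg is within the passenger aircraft limit of 250 kg for Class 6.1.
Every hazard class is within its passenger aircraft limit and no segregation rule is violated.

Yes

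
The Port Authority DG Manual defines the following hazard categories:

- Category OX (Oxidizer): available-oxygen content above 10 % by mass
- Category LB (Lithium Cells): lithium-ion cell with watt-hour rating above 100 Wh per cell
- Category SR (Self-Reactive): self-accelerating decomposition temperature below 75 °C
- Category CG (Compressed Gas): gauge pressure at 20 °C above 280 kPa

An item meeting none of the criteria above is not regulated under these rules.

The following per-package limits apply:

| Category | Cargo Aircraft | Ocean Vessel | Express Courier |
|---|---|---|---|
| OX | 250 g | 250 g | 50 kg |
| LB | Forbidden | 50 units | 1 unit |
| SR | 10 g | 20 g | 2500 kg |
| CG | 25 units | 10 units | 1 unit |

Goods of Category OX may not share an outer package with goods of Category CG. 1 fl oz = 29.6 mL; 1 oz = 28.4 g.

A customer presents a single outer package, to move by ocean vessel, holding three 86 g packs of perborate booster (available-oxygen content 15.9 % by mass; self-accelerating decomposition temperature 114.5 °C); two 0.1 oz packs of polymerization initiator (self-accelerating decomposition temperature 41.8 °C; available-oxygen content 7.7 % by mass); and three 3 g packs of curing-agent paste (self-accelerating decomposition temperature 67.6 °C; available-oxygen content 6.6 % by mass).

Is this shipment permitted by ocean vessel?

No

The perborate booster has available-oxygen content 15.9 % by mass, which is > 10 % by mass, so it is Category OX (Oxidizer).
Polymerization initiator: self-accelerating decomposition temperature 41.8 °C < 75 °C → Category SR (Self-Reactive).
The curing-agent paste has self-accelerating decomposition temperature 67.6 °C, which is < 75 °C, so it is Category SR (Self-Reactive).
Category SR net quantity: (two 0.1 oz packs = 5.68 g) + (three 3 g packs = 9 g) = 14.68 g.
14.68 g is within the ocean vessel limit of 20 g for Category SR.
Category OX quantity: three 86 g packs = 258 g.
That exceeds the Category OX ocean vessel limit of 250 g.
The segregation rule (Category OX with Category CG) does not apply to Category SR with Category OX.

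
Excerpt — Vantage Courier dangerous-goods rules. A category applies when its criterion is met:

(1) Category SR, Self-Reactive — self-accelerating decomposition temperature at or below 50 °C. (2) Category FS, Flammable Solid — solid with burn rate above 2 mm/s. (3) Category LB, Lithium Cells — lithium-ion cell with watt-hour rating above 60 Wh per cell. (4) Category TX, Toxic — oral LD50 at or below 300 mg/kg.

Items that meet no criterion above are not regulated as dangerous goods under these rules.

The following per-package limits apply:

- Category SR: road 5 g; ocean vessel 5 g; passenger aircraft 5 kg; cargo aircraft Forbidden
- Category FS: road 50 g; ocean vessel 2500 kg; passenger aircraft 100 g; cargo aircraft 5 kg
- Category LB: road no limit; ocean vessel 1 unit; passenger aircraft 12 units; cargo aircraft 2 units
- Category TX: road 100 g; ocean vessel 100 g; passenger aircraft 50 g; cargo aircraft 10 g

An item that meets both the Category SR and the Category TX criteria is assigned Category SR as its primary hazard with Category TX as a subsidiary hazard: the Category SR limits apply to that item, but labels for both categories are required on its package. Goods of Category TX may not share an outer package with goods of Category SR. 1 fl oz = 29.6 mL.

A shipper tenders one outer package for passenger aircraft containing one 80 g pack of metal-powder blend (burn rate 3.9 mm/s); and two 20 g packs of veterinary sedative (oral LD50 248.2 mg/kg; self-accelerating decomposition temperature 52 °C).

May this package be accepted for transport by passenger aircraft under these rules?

Yes

Burn rate 3.9 mm/s meets the Category FS criterion (Flammable Solid), so the metal-powder blend is Category FS.
With oral LD50 248.2 mg/kg (≤ 300 mg/kg), the veterinary sedative falls in Category TX.
Category TX quantity: two 20 g packs = 40 g.
40 g is within the passenger aircraft limit of 50 g for Category TX.
Category FS quantity: 80 g.
80 g ≤ 100 g (passenger aircraft limit, Category FS) — within limit.
The segregation rule (Category TX with Category SR) does not apply to Category TX with Category FS.
Every hazard category is within its passenger aircraft limit and no segregation rule is violated.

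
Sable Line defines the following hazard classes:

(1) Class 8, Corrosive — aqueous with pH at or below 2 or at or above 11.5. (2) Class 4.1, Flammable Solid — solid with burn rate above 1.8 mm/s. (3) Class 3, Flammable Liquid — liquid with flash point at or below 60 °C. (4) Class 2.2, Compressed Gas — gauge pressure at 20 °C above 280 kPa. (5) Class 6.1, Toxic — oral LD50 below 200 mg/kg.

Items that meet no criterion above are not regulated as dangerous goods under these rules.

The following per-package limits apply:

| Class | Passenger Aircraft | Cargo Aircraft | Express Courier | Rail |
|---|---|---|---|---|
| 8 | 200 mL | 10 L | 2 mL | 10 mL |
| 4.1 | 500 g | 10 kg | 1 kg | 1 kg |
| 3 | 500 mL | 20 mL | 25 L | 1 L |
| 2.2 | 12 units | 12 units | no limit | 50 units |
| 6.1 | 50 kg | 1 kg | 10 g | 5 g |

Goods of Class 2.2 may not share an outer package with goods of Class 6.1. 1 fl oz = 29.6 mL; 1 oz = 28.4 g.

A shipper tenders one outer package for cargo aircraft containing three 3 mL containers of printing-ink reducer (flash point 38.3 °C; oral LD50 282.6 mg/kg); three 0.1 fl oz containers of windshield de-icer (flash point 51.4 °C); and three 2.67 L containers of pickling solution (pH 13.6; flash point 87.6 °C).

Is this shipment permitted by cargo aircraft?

Yes

Printing-ink reducer: flash point 38.3 °C ≤ 60 °C → Class 3 (Flammable Liquid).
Windshield de-icer: flash point 51.4 °C ≤ 60 °C → Class 3 (Flammable Liquid).
The pickling solution has pH 13.6, which is ≥ 11.5, so it is Class 8 (Corrosive).
Total Class 3: (three 3 mL containers = 9 mL) + (three 0.1 fl oz containers = 8.88 mL) = 17.88 mL.
That is within the Class 3 cargo aircraft limit of 20 mL.
Class 8 quantity: three 2.67 L containers = 8.01 L.
8.01 L ≤ 10 L (cargo aircraft limit, Class 8) — within limit.
The segregation rule (Class 2.2 with Class 6.1) does not apply to Class 3 with Class 8.
Every hazard class is within its cargo aircraft limit and no segregation rule is violated.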